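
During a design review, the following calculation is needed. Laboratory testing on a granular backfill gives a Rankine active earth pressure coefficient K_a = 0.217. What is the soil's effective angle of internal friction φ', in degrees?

40.0°

K_a = tan²(45° − φ/2) ⇒ 45° − φ/2 = arctan(√0.217) = 24.98°.
φ = 2(45° − 24.98°) = 40.04°.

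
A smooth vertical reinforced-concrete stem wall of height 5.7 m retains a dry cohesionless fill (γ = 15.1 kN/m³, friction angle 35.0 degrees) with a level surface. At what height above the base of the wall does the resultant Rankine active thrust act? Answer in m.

K_a = 0.2710.
The pressure distribution is triangular, so the resultant acts at H/3 above the base = 5.7/3 = 1.900 m.

1.90 m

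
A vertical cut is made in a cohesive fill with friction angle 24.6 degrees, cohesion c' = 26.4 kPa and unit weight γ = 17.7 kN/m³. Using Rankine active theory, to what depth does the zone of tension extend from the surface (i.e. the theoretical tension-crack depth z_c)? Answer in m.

4.65 m

K_a = tan²(45° − 24.6°/2) = 0.4121; √K_a = 0.6420.
The active pressure is zero where K_a γ z = 2c√K_a, so z_c = 2c/(γ√K_a) = 2×26.4/(17.7×0.6420) = 4.647 m.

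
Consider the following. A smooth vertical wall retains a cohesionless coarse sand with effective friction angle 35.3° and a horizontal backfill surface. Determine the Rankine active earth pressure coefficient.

K_a = tan²(45° − φ/2) = tan²(27.35°) = 0.2675.

0.268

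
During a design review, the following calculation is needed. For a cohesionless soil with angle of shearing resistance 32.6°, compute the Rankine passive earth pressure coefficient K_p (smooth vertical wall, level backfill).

3.34

K_p = (1 + sin φ)/(1 − sin φ) = tan²(45° + 32.6°/2) = 3.336.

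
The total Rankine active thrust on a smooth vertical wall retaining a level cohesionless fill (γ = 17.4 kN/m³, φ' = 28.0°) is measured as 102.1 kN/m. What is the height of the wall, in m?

5.70 m

K_a = 0.3610. P_a = ½ K_a γ H² ⇒ H = √(2P_a/(K_a γ)).
H = √(2×102.1/(0.3610×17.4)) = 5.701 m.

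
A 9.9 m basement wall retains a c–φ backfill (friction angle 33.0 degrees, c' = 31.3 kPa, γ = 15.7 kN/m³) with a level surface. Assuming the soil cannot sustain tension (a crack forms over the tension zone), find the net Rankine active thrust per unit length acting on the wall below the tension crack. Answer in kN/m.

15.1 kN/m

K_a = 0.2948; √K_a = 0.5430.
Tension-crack depth z_c = 2c/(γ√K_a) = 2×31.3/(15.7×0.5430) = 7.344 m.
σ_a at base = K_a γ H − 2c√K_a = 0.2948×15.7×9.9 − 2×31.3×0.5430 = 11.83 kPa.
P_a = ½ × 11.83 × (H − z_c) = 0.5×11.83×2.556 = 15.12 kN/m.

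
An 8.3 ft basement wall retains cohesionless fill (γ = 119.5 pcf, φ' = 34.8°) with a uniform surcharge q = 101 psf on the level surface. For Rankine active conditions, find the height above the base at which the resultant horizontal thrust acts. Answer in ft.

3.00 ft

K_a = 0.2733.
Triangular part P₁ = ½K_aγH² = 1125 at H/3 = 2.767 ft; rectangular part P₂ = K_a q H = 229.1 at H/2 = 4.150 ft.
ȳ = (P₁·2.767 + P₂·4.150)/(P₁+P₂) = 3.001 ft.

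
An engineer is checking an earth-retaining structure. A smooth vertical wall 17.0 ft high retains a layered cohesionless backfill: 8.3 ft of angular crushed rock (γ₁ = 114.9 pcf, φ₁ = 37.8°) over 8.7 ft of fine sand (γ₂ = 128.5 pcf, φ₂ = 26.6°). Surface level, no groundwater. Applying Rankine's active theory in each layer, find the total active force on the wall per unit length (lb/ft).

K_a1 = tan²(45°−37.8°/2) = 0.2400; K_a2 = tan²(45°−26.6°/2) = 0.3814.
Layer 1: σ at base = K_a1 γ₁ h₁ = 228.9 psf; P₁ = ½×228.9×8.3 = 949.8.
Layer 2: σ_v at top = γ₁h₁ = 953.7; σ_h top = K_a2×953.7 = 363.8; σ_h base = K_a2×(953.7+128.5×8.7) = 790.2.
P₂ = ½(363.8+790.2)×8.7 = 5020. Total P_a = 949.8+5020 = 5970 lb/ft.

5970 lb/ft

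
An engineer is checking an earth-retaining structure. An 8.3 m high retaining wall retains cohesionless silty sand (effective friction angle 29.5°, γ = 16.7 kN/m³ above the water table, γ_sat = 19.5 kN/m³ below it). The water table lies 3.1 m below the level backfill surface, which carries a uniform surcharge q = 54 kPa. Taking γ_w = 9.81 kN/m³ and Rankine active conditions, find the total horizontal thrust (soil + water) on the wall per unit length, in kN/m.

448 kN/m

K_a = tan²(45° − φ/2) = 0.3401.
γ' = 19.5 − 9.81 = 9.690 kN/m³. h₂ = H − d_w = 5.2 m.
σ'_h: at surface K_a·q = 18.37; at WT K_a(q+γd_w) = 35.97; at base K_a(q+γd_w+γ'h₂) = 53.11 kPa.
P₁ = ½(18.37+35.97)×3.1 = 84.22; P₂ = ½(35.97+53.11)×5.2 = 231.6; P_w = ½γ_w h₂² = 132.6.
Total = 84.22+231.6+132.6 = 448.5 kN/m.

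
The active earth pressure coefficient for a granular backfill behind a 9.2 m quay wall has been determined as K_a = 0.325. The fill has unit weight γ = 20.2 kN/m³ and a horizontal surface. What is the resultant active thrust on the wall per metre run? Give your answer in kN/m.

278 kN/m

P = ½ K_a γ H² = 0.5 × 0.325 × 20.2 × 9.2² = 277.8 kN/m.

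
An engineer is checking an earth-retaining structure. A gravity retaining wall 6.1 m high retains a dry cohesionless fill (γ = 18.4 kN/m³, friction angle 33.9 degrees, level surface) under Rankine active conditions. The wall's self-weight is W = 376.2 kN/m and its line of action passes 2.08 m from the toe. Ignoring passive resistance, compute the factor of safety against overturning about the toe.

3.96

K_a = tan²(45° − 33.9°/2) = 0.2839.
P_a = ½K_aγH² = 0.5×0.2839×18.4×6.1² = 97.19 kN/m, acting at H/3 = 2.033 m above the base.
Overturning moment M_o = P_a × H/3 = 97.19 × 2.033 = 197.6.
Resisting moment M_r = W × 2.08 = 376.2 × 2.08 = 782.5.
FS_overturning = M_r/M_o = 782.5/197.6 = 3.960.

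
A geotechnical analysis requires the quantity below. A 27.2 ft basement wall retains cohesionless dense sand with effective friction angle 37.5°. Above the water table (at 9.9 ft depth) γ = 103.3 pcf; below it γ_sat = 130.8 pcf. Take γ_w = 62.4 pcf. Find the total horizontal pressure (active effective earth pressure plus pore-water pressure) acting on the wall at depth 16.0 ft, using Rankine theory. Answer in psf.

731 psf

K_a = (1 − sin φ)/(1 + sin φ) = 0.2432.
γ' = 130.8 − 62.4 = 68.40 pcf.
Effective vertical stress at 16.0 ft: σ'_v = 103.3×9.9 + 68.40×6.10 = 1440 psf.
σ'_h = K_a σ'_v = 0.2432 × 1440 = 350.2 psf; u = γ_w × 6.10 = 380.6 psf.
Total σ_h = 350.2 + 380.6 = 730.8 psf.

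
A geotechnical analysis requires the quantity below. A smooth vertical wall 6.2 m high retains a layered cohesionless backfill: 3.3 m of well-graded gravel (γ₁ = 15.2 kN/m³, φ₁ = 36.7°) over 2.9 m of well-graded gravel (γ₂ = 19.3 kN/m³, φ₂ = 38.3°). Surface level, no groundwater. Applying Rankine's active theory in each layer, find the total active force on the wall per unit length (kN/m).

74.0 kN/m

K_a1 = tan²(45°−36.7°/2) = 0.2519; K_a2 = tan²(45°−38.3°/2) = 0.2347.
Layer 1: σ at base = K_a1 γ₁ h₁ = 12.63 kPa; P₁ = ½×12.63×3.3 = 20.84.
Layer 2: σ_v at top = γ₁h₁ = 50.16; σ_h top = K_a2×50.16 = 11.77; σ_h base = K_a2×(50.16+19.3×2.9) = 24.91.
P₂ = ½(11.77+24.91)×2.9 = 53.20. Total P_a = 20.84+53.20 = 74.04 kN/m.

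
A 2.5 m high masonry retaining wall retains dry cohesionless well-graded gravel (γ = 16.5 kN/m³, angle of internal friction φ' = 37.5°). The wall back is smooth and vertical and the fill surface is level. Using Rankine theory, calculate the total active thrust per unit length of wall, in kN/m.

12.5 kN/m

K_a = tan²(45° − φ/2) = 0.2432.
P_a = ½ K_a γ H² = 0.5 × 0.2432 × 16.5 × 2.5² = 12.54 kN/m.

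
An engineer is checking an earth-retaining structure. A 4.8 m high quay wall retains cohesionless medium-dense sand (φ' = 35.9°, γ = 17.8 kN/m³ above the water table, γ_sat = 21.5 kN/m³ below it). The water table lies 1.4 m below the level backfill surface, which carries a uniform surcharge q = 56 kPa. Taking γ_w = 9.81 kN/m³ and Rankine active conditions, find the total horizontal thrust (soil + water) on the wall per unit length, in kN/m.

171 kN/m

K_a = tan²(45° − φ/2) = 0.2607.
γ' = 21.5 − 9.81 = 11.69 kN/m³. h₂ = H − d_w = 3.4 m.
σ'_h: at surface K_a·q = 14.60; at WT K_a(q+γd_w) = 21.10; at base K_a(q+γd_w+γ'h₂) = 31.46 kPa.
P₁ = ½(14.60+21.10)×1.4 = 24.99; P₂ = ½(21.10+31.46)×3.4 = 89.35; P_w = ½γ_w h₂² = 56.70.
Total = 24.99+89.35+56.70 = 171.0 kN/m.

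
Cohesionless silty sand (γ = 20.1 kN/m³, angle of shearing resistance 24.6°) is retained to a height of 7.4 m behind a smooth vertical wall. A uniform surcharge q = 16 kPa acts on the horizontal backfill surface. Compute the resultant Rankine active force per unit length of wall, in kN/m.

K_a = tan²(45° − φ/2) = 0.4121.
Soil triangle: ½ K_a γ H² = 0.5×0.4121×20.1×7.4² = 226.8 kN/m.
Surcharge rectangle: K_a q H = 0.4121×16×7.4 = 48.80 kN/m.
Total = 226.8 + 48.80 = 275.6 kN/m.

276 kN/m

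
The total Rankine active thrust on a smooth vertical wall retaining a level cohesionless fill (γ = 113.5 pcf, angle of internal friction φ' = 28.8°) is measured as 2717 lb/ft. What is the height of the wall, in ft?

K_a = 0.3498. P_a = ½ K_a γ H² ⇒ H = √(2P_a/(K_a γ)).
H = √(2×2717/(0.3498×113.5)) = 11.70 ft.

11.7 ft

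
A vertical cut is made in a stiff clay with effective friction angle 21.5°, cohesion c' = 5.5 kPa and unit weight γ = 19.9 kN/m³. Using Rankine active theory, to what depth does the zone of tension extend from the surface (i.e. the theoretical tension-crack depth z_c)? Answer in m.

0.812 m

K_a = tan²(45° − 21.5°/2) = 0.4636; √K_a = 0.6809.
The active pressure is zero where K_a γ z = 2c√K_a, so z_c = 2c/(γ√K_a) = 2×5.5/(19.9×0.6809) = 0.8118 m.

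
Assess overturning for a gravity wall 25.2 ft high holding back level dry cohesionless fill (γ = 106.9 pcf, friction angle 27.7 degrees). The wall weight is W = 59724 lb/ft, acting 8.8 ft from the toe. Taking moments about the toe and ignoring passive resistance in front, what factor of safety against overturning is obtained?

5.05

K_a = tan²(45° − 27.7°/2) = 0.3653.
P_a = ½K_aγH² = 0.5×0.3653×106.9×25.2² = 12400 lb/ft, acting at H/3 = 8.400 ft above the base.
Overturning moment M_o = P_a × H/3 = 12400 × 8.400 = 104200.
Resisting moment M_r = W × 8.8 = 59724 × 8.8 = 525600.
FS_overturning = M_r/M_o = 525600/104200 = 5.046.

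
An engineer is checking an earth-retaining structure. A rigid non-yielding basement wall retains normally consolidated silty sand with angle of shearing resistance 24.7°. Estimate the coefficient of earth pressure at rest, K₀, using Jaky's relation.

0.582

K₀ = 1 − sin φ' = 1 − sin 24.7° = 0.5821.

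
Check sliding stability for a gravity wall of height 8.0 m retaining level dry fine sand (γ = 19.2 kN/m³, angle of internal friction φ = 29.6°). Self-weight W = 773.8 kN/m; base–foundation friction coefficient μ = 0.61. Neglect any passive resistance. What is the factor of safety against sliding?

K_a = tan²(45° − 29.6°/2) = 0.3387.
P_a = ½K_aγH² = 0.5×0.3387×19.2×8.0² = 208.1 kN/m, acting at H/3 = 2.667 m above the base.
FS_sliding = μW / P_a = 0.61×773.8 / 208.1 = 2.268.

2.27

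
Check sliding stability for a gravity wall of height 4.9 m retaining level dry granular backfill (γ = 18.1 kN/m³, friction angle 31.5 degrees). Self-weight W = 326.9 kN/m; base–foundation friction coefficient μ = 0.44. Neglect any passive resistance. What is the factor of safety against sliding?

2.11

K_a = tan²(45° − 31.5°/2) = 0.3136.
P_a = ½K_aγH² = 0.5×0.3136×18.1×4.9² = 68.15 kN/m, acting at H/3 = 1.633 m above the base.
FS_sliding = μW / P_a = 0.44×326.9 / 68.15 = 2.111.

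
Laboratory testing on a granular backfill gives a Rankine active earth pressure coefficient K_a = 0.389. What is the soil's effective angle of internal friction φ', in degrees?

26.1°

K_a = tan²(45° − φ/2) ⇒ 45° − φ/2 = arctan(√0.389) = 31.95°.
φ = 2(45° − 31.95°) = 26.10°.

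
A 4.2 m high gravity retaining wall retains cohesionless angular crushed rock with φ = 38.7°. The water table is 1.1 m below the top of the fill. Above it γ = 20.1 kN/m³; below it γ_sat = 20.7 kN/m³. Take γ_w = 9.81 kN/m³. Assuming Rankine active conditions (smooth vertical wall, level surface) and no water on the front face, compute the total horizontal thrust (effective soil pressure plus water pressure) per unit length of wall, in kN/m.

77.8 kN/m

K_a = tan²(45° − φ/2) = 0.2306.
γ' = 20.7 − 9.81 = 10.89 kN/m³. Depth below WT = 3.1 m.
σ'_h at WT = K_a γ d_w = 5.098 kPa; at base = 5.098 + K_a γ' × 3.1 = 12.88 kPa.
P₁ (0–1.1 m) = ½×5.098×1.1 = 2.804. P₂ (1.1–4.2 m) = ½(5.098+12.88)×3.1 = 27.87.
P_w = ½ γ_w h₂² = 0.5×9.81×3.1² = 47.14. Total = 2.804+27.87+47.14 = 77.81 kN/m.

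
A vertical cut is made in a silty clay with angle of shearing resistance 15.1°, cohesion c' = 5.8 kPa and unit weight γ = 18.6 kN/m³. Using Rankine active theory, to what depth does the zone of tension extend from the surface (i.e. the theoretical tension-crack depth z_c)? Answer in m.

0.814 m

K_a = tan²(45° − 15.1°/2) = 0.5867; √K_a = 0.7659.
The active pressure is zero where K_a γ z = 2c√K_a, so z_c = 2c/(γ√K_a) = 2×5.8/(18.6×0.7659) = 0.8142 m.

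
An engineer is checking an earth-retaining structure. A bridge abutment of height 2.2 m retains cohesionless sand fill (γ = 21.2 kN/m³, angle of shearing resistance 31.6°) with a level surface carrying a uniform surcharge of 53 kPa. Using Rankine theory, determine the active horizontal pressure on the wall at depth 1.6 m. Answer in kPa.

K_a = (1 − sin φ)/(1 + sin φ) = 0.3123.
σ_v = γz + q = 21.2 × 1.6 + 53 = 86.92 kPa.
σ_h = K_a σ_v = 0.3123 × 86.92 = 27.15 kPa.

27.1 kPa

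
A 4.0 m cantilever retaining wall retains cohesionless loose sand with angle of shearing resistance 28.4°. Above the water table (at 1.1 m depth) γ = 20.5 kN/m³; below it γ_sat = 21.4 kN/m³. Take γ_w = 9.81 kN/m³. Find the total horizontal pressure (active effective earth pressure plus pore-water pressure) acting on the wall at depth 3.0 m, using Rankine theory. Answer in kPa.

34.5 kPa

K_a = (1 − sin φ)/(1 + sin φ) = 0.3554.
γ' = 21.4 − 9.81 = 11.59 kN/m³.
Effective vertical stress at 3.0 m: σ'_v = 20.5×1.1 + 11.59×1.90 = 44.57 kPa.
σ'_h = K_a σ'_v = 0.3554 × 44.57 = 15.84 kPa; u = γ_w × 1.90 = 18.64 kPa.
Total σ_h = 15.84 + 18.64 = 34.48 kPa.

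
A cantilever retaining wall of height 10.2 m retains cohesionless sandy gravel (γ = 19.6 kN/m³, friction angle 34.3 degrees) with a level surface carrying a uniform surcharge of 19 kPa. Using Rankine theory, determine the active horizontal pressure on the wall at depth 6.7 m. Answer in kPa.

K_a = (1 − sin φ)/(1 + sin φ) = 0.2792.
σ_v = γz + q = 19.6 × 6.7 + 19 = 150.3 kPa.
σ_h = K_a σ_v = 0.2792 × 150.3 = 41.96 kPa.

42.0 kPa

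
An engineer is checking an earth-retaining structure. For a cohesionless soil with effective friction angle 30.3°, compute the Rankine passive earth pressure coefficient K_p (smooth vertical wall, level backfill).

3.04

K_p = (1 + sin φ)/(1 − sin φ) = tan²(45° + 30.3°/2) = 3.037.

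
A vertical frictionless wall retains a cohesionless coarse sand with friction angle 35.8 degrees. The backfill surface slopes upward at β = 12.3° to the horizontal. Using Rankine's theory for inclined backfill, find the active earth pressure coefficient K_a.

K_a = cos β · (cos β − √(cos²β − cos²φ)) / (cos β + √(cos²β − cos²φ)).
cos β = 0.9770, cos φ = 0.8111, √(cos²β − cos²φ) = 0.5448.
K_a = 0.9770 × (0.9770 − 0.5448)/(0.9770 + 0.5448) = 0.2775.

0.278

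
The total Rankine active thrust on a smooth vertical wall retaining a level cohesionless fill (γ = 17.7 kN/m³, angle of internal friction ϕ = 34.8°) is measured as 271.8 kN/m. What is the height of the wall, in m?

10.6 m

K_a = 0.2733. P_a = ½ K_a γ H² ⇒ H = √(2P_a/(K_a γ)).
H = √(2×271.8/(0.2733×17.7)) = 10.60 m.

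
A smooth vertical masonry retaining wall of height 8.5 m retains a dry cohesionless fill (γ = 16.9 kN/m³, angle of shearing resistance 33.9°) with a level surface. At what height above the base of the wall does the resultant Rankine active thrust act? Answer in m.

K_a = 0.2839.
The pressure distribution is triangular, so the resultant acts at H/3 above the base = 8.5/3 = 2.833 m.

2.83 m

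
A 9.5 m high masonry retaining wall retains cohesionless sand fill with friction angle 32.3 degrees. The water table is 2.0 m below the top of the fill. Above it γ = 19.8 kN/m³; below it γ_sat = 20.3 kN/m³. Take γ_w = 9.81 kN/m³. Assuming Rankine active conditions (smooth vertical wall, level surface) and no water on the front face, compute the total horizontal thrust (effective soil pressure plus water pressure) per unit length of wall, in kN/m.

K_a = tan²(45° − φ/2) = 0.3035.
γ' = 20.3 − 9.81 = 10.49 kN/m³. Depth below WT = 7.5 m.
σ'_h at WT = K_a γ d_w = 12.02 kPa; at base = 12.02 + K_a γ' × 7.5 = 35.89 kPa.
P₁ (0–2.0 m) = ½×12.02×2.0 = 12.02. P₂ (2.0–9.5 m) = ½(12.02+35.89)×7.5 = 179.7.
P_w = ½ γ_w h₂² = 0.5×9.81×7.5² = 275.9. Total = 12.02+179.7+275.9 = 467.6 kN/m.

468 kN/m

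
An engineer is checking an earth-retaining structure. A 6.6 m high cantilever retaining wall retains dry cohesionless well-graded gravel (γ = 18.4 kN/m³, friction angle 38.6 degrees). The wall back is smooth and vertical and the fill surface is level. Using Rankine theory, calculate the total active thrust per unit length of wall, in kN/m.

K_a = tan²(45° − φ/2) = 0.2316.
P_a = ½ K_a γ H² = 0.5 × 0.2316 × 18.4 × 6.6² = 92.82 kN/m.

92.8 kN/m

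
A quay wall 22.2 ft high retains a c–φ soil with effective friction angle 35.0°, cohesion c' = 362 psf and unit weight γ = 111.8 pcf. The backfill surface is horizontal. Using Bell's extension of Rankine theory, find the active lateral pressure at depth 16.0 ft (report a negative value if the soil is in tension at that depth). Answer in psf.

108 psf

K_a = (1 − sin φ)/(1 + sin φ) = 0.2710.
σ_a = K_a γ z − 2c√K_a = 0.2710×111.8×16.0 − 2×362×0.5206 = 107.9 psf.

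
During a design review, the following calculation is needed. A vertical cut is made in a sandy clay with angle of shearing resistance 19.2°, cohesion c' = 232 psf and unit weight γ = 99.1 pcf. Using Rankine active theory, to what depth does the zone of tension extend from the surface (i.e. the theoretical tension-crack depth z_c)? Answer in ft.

K_a = tan²(45° − 19.2°/2) = 0.5050; √K_a = 0.7107.
The active pressure is zero where K_a γ z = 2c√K_a, so z_c = 2c/(γ√K_a) = 2×232/(99.1×0.7107) = 6.588 ft.

6.59 ft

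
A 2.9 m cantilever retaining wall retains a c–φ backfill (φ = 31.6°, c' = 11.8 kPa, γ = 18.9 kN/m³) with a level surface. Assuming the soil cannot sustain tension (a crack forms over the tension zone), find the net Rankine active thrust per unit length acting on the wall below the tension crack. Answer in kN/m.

1.31 kN/m

K_a = 0.3123; √K_a = 0.5589.
Tension-crack depth z_c = 2c/(γ√K_a) = 2×11.8/(18.9×0.5589) = 2.234 m.
σ_a at base = K_a γ H − 2c√K_a = 0.3123×18.9×2.9 − 2×11.8×0.5589 = 3.930 kPa.
P_a = ½ × 3.930 × (H − z_c) = 0.5×3.930×0.6658 = 1.308 kN/m.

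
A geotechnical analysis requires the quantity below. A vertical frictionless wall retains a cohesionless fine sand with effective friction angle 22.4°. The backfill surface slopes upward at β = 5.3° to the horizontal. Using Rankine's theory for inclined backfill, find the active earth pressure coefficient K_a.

K_a = cos β · (cos β − √(cos²β − cos²φ)) / (cos β + √(cos²β − cos²φ)).
cos β = 0.9957, cos φ = 0.9245, √(cos²β − cos²φ) = 0.3697.
K_a = 0.9957 × (0.9957 − 0.3697)/(0.9957 + 0.3697) = 0.4565.

0.457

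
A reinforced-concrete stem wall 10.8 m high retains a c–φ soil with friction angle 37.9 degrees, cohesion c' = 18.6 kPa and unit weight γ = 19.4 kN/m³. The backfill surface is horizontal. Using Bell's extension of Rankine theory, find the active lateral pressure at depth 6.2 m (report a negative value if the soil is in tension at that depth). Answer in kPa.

K_a = (1 − sin φ)/(1 + sin φ) = 0.2389.
σ_a = K_a γ z − 2c√K_a = 0.2389×19.4×6.2 − 2×18.6×0.4888 = 10.56 kPa.

10.6 kPa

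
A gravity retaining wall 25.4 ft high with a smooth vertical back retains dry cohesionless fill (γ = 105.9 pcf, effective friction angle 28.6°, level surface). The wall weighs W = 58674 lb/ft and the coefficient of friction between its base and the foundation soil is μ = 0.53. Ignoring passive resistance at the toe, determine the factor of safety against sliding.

2.58

K_a = tan²(45° − 28.6°/2) = 0.3525.
P_a = ½K_aγH² = 0.5×0.3525×105.9×25.4² = 12040 lb/ft, acting at H/3 = 8.467 ft above the base.
FS_sliding = μW / P_a = 0.53×58674 / 12040 = 2.582.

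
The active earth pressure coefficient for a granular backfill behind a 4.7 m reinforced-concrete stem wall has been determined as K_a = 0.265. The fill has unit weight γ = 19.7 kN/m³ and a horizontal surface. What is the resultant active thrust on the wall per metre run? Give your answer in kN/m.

57.7 kN/m

P = ½ K_a γ H² = 0.5 × 0.265 × 19.7 × 4.7² = 57.66 kN/m.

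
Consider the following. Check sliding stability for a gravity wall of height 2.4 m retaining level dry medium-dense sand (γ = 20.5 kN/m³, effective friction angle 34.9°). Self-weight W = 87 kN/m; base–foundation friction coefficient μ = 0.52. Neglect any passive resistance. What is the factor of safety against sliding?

K_a = tan²(45° − 34.9°/2) = 0.2721.
P_a = ½K_aγH² = 0.5×0.2721×20.5×2.4² = 16.07 kN/m, acting at H/3 = 0.8000 m above the base.
FS_sliding = μW / P_a = 0.52×87 / 16.07 = 2.816.

2.82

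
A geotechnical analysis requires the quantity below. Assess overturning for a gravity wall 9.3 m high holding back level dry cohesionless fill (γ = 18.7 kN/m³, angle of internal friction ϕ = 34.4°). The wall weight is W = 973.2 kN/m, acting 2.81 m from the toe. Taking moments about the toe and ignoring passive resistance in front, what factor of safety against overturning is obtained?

K_a = tan²(45° − 34.4°/2) = 0.2780.
P_a = ½K_aγH² = 0.5×0.2780×18.7×9.3² = 224.8 kN/m, acting at H/3 = 3.100 m above the base.
Overturning moment M_o = P_a × H/3 = 224.8 × 3.100 = 696.9.
Resisting moment M_r = W × 2.81 = 973.2 × 2.81 = 2735.
FS_overturning = M_r/M_o = 2735/696.9 = 3.924.

3.92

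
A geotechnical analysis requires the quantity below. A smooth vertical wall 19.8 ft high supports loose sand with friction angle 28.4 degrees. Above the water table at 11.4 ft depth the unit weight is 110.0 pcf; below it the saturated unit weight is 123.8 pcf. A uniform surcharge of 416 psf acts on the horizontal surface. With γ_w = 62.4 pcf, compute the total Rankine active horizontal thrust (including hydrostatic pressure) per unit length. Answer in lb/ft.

K_a = tan²(45° − φ/2) = 0.3554.
γ' = 123.8 − 62.4 = 61.40 pcf. h₂ = H − d_w = 8.4 ft.
σ'_h: at surface K_a·q = 147.8; at WT K_a(q+γd_w) = 593.4; at base K_a(q+γd_w+γ'h₂) = 776.7 psf.
P₁ = ½(147.8+593.4)×11.4 = 4225; P₂ = ½(593.4+776.7)×8.4 = 5755; P_w = ½γ_w h₂² = 2201.
Total = 4225+5755+2201 = 12180 lb/ft.

12200 lb/ft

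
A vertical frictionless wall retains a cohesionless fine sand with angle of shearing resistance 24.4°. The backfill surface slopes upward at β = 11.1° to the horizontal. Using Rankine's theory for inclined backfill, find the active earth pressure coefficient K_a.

0.449

K_a = cos β · (cos β − √(cos²β − cos²φ)) / (cos β + √(cos²β − cos²φ)).
cos β = 0.9813, cos φ = 0.9107, √(cos²β − cos²φ) = 0.3655.
K_a = 0.9813 × (0.9813 − 0.3655)/(0.9813 + 0.3655) = 0.4487.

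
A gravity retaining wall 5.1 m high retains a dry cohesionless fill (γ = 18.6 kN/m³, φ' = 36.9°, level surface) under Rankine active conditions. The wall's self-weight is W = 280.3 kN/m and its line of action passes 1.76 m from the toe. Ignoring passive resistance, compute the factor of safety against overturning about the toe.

4.81

K_a = tan²(45° − 36.9°/2) = 0.2497.
P_a = ½K_aγH² = 0.5×0.2497×18.6×5.1² = 60.39 kN/m, acting at H/3 = 1.700 m above the base.
Overturning moment M_o = P_a × H/3 = 60.39 × 1.700 = 102.7.
Resisting moment M_r = W × 1.76 = 280.3 × 1.76 = 493.3.
FS_overturning = M_r/M_o = 493.3/102.7 = 4.805.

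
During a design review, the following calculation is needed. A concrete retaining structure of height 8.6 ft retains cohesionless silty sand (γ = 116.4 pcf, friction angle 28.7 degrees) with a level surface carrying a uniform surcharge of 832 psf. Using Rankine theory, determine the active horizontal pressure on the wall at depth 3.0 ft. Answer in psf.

415 psf

K_a = (1 − sin φ)/(1 + sin φ) = 0.3511.
σ_v = γz + q = 116.4 × 3.0 + 832 = 1181 psf.
σ_h = K_a σ_v = 0.3511 × 1181 = 414.8 psf.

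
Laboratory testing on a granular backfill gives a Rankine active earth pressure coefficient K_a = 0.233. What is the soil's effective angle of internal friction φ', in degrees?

38.5°

K_a = tan²(45° − φ/2) ⇒ 45° − φ/2 = arctan(√0.233) = 25.77°.
φ = 2(45° − 25.77°) = 38.47°.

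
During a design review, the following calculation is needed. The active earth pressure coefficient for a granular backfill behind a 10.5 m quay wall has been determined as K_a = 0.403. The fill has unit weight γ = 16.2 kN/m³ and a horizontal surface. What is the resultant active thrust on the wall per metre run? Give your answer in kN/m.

P = ½ K_a γ H² = 0.5 × 0.403 × 16.2 × 10.5² = 359.9 kN/m.

360 kN/m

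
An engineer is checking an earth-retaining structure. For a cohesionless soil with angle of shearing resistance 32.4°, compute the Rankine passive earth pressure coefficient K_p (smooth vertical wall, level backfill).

3.31

K_p = (1 + sin φ)/(1 − sin φ) = tan²(45° + 32.4°/2) = 3.309.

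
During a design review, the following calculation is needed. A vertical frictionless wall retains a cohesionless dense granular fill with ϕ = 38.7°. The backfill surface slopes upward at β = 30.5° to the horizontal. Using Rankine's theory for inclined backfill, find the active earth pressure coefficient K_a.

K_a = cos β · (cos β − √(cos²β − cos²φ)) / (cos β + √(cos²β − cos²φ)).
cos β = 0.8616, cos φ = 0.7804, √(cos²β − cos²φ) = 0.3651.
K_a = 0.8616 × (0.8616 − 0.3651)/(0.8616 + 0.3651) = 0.3487.

0.349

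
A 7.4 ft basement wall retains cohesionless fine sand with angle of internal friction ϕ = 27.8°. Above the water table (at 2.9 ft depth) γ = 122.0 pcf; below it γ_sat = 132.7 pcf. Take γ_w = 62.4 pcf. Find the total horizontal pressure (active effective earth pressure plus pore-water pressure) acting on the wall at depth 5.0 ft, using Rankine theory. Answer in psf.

K_a = (1 − sin φ)/(1 + sin φ) = 0.3639.
γ' = 132.7 − 62.4 = 70.30 pcf.
Effective vertical stress at 5.0 ft: σ'_v = 122.0×2.9 + 70.30×2.10 = 501.4 psf.
σ'_h = K_a σ'_v = 0.3639 × 501.4 = 182.5 psf; u = γ_w × 2.10 = 131.0 psf.
Total σ_h = 182.5 + 131.0 = 313.5 psf.

314 psf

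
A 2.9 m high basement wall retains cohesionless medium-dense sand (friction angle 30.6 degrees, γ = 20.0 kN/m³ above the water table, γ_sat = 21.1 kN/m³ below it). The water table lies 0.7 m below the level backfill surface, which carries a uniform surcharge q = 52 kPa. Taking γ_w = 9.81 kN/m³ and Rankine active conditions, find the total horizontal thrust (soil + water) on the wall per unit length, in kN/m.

K_a = tan²(45° − φ/2) = 0.3253.
γ' = 21.1 − 9.81 = 11.29 kN/m³. h₂ = H − d_w = 2.2 m.
σ'_h: at surface K_a·q = 16.92; at WT K_a(q+γd_w) = 21.47; at base K_a(q+γd_w+γ'h₂) = 29.55 kPa.
P₁ = ½(16.92+21.47)×0.7 = 13.44; P₂ = ½(21.47+29.55)×2.2 = 56.13; P_w = ½γ_w h₂² = 23.74.
Total = 13.44+56.13+23.74 = 93.31 kN/m.

93.3 kN/m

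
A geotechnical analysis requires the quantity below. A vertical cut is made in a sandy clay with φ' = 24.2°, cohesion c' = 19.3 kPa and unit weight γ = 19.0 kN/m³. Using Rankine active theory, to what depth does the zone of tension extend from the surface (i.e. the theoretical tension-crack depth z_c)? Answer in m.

K_a = tan²(45° − 24.2°/2) = 0.4185; √K_a = 0.6469.
The active pressure is zero where K_a γ z = 2c√K_a, so z_c = 2c/(γ√K_a) = 2×19.3/(19.0×0.6469) = 3.140 m.

3.14 m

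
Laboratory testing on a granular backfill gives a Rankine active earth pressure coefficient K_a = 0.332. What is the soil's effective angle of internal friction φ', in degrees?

30.1°

K_a = tan²(45° − φ/2) ⇒ 45° − φ/2 = arctan(√0.332) = 29.95°.
φ = 2(45° − 29.95°) = 30.10°.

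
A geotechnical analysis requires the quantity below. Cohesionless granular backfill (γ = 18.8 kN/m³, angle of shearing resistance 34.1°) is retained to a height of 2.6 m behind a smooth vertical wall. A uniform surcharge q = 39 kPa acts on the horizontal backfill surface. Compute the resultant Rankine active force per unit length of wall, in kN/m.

46.4 kN/m

K_a = tan²(45° − φ/2) = 0.2815.
Soil triangle: ½ K_a γ H² = 0.5×0.2815×18.8×2.6² = 17.89 kN/m.
Surcharge rectangle: K_a q H = 0.2815×39×2.6 = 28.55 kN/m.
Total = 17.89 + 28.55 = 46.44 kN/m.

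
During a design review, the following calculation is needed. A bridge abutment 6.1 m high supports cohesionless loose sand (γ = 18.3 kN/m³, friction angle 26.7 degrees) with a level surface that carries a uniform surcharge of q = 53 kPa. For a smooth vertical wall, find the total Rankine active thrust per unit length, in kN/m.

252 kN/m

K_a = tan²(45° − φ/2) = 0.3800.
Soil triangle: ½ K_a γ H² = 0.5×0.3800×18.3×6.1² = 129.4 kN/m.
Surcharge rectangle: K_a q H = 0.3800×53×6.1 = 122.8 kN/m.
Total = 129.4 + 122.8 = 252.2 kN/m.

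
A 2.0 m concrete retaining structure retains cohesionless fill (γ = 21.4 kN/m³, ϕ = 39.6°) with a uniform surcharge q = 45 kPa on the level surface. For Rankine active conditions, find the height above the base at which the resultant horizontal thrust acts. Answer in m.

0.893 m

K_a = 0.2214.
Triangular part P₁ = ½K_aγH² = 9.477 at H/3 = 0.6667 m; rectangular part P₂ = K_a q H = 19.93 at H/2 = 1.000 m.
ȳ = (P₁·0.6667 + P₂·1.000)/(P₁+P₂) = 0.8926 m.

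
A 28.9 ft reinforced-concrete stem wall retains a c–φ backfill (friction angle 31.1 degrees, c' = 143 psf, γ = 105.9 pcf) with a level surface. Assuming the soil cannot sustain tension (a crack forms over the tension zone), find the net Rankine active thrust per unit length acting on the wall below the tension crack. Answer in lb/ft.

9820 lb/ft

K_a = 0.3188; √K_a = 0.5646.
Tension-crack depth z_c = 2c/(γ√K_a) = 2×143/(105.9×0.5646) = 4.783 ft.
σ_a at base = K_a γ H − 2c√K_a = 0.3188×105.9×28.9 − 2×143×0.5646 = 814.2 psf.
P_a = ½ × 814.2 × (H − z_c) = 0.5×814.2×24.12 = 9818 lb/ft.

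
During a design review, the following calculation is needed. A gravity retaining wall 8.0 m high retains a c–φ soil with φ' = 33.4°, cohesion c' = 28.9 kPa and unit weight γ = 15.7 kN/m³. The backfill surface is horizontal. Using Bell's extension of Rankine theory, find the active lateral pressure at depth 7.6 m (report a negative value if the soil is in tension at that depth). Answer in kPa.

K_a = (1 − sin φ)/(1 + sin φ) = 0.2899.
σ_a = K_a γ z − 2c√K_a = 0.2899×15.7×7.6 − 2×28.9×0.5384 = 3.471 kPa.

3.47 kPa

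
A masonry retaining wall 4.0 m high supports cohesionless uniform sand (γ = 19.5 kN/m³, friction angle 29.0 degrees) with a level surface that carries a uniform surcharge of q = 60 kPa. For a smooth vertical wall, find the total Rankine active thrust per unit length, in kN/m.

137 kN/m

K_a = tan²(45° − φ/2) = 0.3470.
Soil triangle: ½ K_a γ H² = 0.5×0.3470×19.5×4.0² = 54.13 kN/m.
Surcharge rectangle: K_a q H = 0.3470×60×4.0 = 83.27 kN/m.
Total = 54.13 + 83.27 = 137.4 kN/m.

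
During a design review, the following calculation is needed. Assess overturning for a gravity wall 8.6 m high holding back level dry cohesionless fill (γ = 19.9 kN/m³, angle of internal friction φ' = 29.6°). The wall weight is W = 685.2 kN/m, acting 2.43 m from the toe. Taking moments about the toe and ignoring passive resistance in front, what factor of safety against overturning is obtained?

2.33

K_a = tan²(45° − 29.6°/2) = 0.3387.
P_a = ½K_aγH² = 0.5×0.3387×19.9×8.6² = 249.3 kN/m, acting at H/3 = 2.867 m above the base.
Overturning moment M_o = P_a × H/3 = 249.3 × 2.867 = 714.6.
Resisting moment M_r = W × 2.43 = 685.2 × 2.43 = 1665.
FS_overturning = M_r/M_o = 1665/714.6 = 2.330.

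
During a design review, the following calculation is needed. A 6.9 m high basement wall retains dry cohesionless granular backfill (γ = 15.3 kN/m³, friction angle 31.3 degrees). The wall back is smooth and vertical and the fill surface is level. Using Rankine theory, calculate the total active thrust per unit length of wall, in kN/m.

K_a = tan²(45° − φ/2) = 0.3162.
P_a = ½ K_a γ H² = 0.5 × 0.3162 × 15.3 × 6.9² = 115.2 kN/m.

115 kN/m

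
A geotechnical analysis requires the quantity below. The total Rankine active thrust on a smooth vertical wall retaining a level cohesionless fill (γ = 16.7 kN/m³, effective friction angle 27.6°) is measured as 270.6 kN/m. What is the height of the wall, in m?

K_a = 0.3668. P_a = ½ K_a γ H² ⇒ H = √(2P_a/(K_a γ)).
H = √(2×270.6/(0.3668×16.7)) = 9.400 m.

9.40 m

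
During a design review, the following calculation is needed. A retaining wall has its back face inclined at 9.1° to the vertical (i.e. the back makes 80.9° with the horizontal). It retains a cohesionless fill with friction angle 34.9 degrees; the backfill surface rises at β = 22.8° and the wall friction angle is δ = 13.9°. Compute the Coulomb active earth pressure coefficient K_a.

K_a = sin²(α+φ) / [sin²α · sin(α−δ) · (1 + √{sin(φ+δ)sin(φ−β) / (sin(α−δ)sin(α+β))})²].
With α = 80.9°, φ = 34.9°, δ = 13.9°, β = 22.8°: K_a = 0.4479.

0.448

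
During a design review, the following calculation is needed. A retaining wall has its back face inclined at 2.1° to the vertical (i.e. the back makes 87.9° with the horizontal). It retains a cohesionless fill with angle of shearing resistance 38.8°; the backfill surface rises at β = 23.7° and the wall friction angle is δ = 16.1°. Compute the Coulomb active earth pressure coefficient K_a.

0.305

K_a = sin²(α+φ) / [sin²α · sin(α−δ) · (1 + √{sin(φ+δ)sin(φ−β) / (sin(α−δ)sin(α+β))})²].
With α = 87.9°, φ = 38.8°, δ = 16.1°, β = 23.7°: K_a = 0.3047.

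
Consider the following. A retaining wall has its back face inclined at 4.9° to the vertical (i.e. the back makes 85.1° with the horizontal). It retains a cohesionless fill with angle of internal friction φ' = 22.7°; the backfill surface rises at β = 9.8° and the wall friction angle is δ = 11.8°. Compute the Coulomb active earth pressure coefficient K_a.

K_a = sin²(α+φ) / [sin²α · sin(α−δ) · (1 + √{sin(φ+δ)sin(φ−β) / (sin(α−δ)sin(α+β))})²].
With α = 85.1°, φ = 22.7°, δ = 11.8°, β = 9.8°: K_a = 0.5125.

0.512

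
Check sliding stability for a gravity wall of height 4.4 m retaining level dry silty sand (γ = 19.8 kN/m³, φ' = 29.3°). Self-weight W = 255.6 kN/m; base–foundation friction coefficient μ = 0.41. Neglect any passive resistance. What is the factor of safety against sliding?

1.59

K_a = tan²(45° − 29.3°/2) = 0.3428.
P_a = ½K_aγH² = 0.5×0.3428×19.8×4.4² = 65.71 kN/m, acting at H/3 = 1.467 m above the base.
FS_sliding = μW / P_a = 0.41×255.6 / 65.71 = 1.595.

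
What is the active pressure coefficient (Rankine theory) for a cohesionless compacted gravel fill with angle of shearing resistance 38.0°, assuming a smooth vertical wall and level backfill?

0.238

K_a = tan²(45° − φ/2) = tan²(26.00°) = 0.2379.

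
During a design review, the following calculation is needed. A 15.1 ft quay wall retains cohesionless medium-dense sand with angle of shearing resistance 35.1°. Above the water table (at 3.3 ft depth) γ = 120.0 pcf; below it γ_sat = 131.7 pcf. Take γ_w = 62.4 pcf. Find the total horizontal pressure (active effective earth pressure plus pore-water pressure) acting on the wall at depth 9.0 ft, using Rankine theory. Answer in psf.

K_a = (1 − sin φ)/(1 + sin φ) = 0.2698.
γ' = 131.7 − 62.4 = 69.30 pcf.
Effective vertical stress at 9.0 ft: σ'_v = 120.0×3.3 + 69.30×5.70 = 791.0 psf.
σ'_h = K_a σ'_v = 0.2698 × 791.0 = 213.4 psf; u = γ_w × 5.70 = 355.7 psf.
Total σ_h = 213.4 + 355.7 = 569.1 psf.

569 psf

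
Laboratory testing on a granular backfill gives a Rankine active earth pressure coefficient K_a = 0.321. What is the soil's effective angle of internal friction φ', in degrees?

K_a = tan²(45° − φ/2) ⇒ 45° − φ/2 = arctan(√0.321) = 29.53°.
φ = 2(45° − 29.53°) = 30.93°.

30.9°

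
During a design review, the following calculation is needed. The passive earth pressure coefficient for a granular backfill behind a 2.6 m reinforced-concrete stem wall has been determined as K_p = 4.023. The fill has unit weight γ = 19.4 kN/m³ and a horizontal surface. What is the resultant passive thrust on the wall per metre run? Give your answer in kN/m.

264 kN/m

P = ½ K_p γ H² = 0.5 × 4.023 × 19.4 × 2.6² = 263.8 kN/m.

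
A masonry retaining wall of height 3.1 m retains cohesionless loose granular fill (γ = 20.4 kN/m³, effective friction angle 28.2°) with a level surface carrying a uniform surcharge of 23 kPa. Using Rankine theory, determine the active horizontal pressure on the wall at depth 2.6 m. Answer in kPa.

27.2 kPa

K_a = (1 − sin φ)/(1 + sin φ) = 0.3582.
σ_v = γz + q = 20.4 × 2.6 + 23 = 76.04 kPa.
σ_h = K_a σ_v = 0.3582 × 76.04 = 27.24 kPa.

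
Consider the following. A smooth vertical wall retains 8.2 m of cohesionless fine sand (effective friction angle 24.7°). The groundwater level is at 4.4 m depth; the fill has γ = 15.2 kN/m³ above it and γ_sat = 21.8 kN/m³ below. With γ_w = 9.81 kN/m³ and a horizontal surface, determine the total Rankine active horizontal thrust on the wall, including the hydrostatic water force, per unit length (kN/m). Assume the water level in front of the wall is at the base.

K_a = tan²(45° − φ/2) = 0.4106.
γ' = 21.8 − 9.81 = 11.99 kN/m³. Depth below WT = 3.8 m.
σ'_h at WT = K_a γ d_w = 27.46 kPa; at base = 27.46 + K_a γ' × 3.8 = 46.17 kPa.
P₁ (0–4.4 m) = ½×27.46×4.4 = 60.41. P₂ (4.4–8.2 m) = ½(27.46+46.17)×3.8 = 139.9.
P_w = ½ γ_w h₂² = 0.5×9.81×3.8² = 70.83. Total = 60.41+139.9+70.83 = 271.1 kN/m.

271 kN/m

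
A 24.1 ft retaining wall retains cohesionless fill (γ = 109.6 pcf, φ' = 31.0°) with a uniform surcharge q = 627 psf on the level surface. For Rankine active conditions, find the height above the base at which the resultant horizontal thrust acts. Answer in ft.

9.33 ft

K_a = 0.3201.
Triangular part P₁ = ½K_aγH² = 10190 at H/3 = 8.033 ft; rectangular part P₂ = K_a q H = 4837 at H/2 = 12.05 ft.
ȳ = (P₁·8.033 + P₂·12.05)/(P₁+P₂) = 9.326 ft.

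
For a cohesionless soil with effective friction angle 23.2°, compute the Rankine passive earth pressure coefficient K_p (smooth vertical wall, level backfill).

K_p = (1 + sin φ)/(1 − sin φ) = tan²(45° + 23.2°/2) = 2.300.

2.30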